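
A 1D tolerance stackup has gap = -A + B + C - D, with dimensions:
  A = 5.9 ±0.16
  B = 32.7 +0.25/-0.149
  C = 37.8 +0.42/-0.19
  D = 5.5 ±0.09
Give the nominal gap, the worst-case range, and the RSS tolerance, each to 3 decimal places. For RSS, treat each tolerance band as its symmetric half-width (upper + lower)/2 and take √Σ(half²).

Stack each dimension's contribution:
  -A: nom -5.900 → Σnom=-5.900; wc +0.160/-0.160 → slack +0.160/-0.160; half-tol=0.160, Σhalf²=0.025600
  +B: nom +32.700 → Σnom=26.800; wc +0.250/-0.149 → slack +0.410/-0.309; half-tol=0.200, Σhalf²=0.065400
  +C: nom +37.800 → Σnom=64.600; wc +0.420/-0.190 → slack +0.830/-0.499; half-tol=0.305, Σhalf²=0.158425
  -D: nom -5.500 → Σnom=59.100; wc +0.090/-0.090 → slack +0.920/-0.589; half-tol=0.090, Σhalf²=0.166525
Nominal = 59.100. Worst-case = [59.100 - 0.589, 59.100 + 0.920] = [58.511, 60.020]. RSS = √0.166525 = 0.408.

nominal=59.100 wc=[58.511,60.020] rss=0.408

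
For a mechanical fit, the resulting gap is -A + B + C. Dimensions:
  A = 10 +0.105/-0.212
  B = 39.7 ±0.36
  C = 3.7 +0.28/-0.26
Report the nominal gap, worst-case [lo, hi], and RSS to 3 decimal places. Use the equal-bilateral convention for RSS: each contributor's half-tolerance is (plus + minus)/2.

nominal=33.400 wc=[32.675,34.252] rss=0.477

Stack each dimension's contribution:
  -A: nom -10.000 → Σnom=-10.000; wc +0.212/-0.105 → slack +0.212/-0.105; half-tol=0.159, Σhalf²=0.025122
  +B: nom +39.700 → Σnom=29.700; wc +0.360/-0.360 → slack +0.572/-0.465; half-tol=0.360, Σhalf²=0.154722
  +C: nom +3.700 → Σnom=33.400; wc +0.280/-0.260 → slack +0.852/-0.725; half-tol=0.270, Σhalf²=0.227622
Nominal = 33.400. Worst-case = [33.400 - 0.725, 33.400 + 0.852] = [32.675, 34.252]. RSS = √0.227622 = 0.477.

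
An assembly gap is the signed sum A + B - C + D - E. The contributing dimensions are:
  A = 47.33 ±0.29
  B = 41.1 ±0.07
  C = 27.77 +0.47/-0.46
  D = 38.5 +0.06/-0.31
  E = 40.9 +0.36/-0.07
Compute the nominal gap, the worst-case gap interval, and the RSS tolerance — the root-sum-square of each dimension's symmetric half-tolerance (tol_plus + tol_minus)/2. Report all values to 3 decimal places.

Stack each dimension's contribution:
  +A: nom +47.330 → Σnom=47.330; wc +0.290/-0.290 → slack +0.290/-0.290; half-tol=0.290, Σhalf²=0.084100
  +B: nom +41.100 → Σnom=88.430; wc +0.070/-0.070 → slack +0.360/-0.360; half-tol=0.070, Σhalf²=0.089000
  -C: nom -27.770 → Σnom=60.660; wc +0.460/-0.470 → slack +0.820/-0.830; half-tol=0.465, Σhalf²=0.305225
  +D: nom +38.500 → Σnom=99.160; wc +0.060/-0.310 → slack +0.880/-1.140; half-tol=0.185, Σhalf²=0.339450
  -E: nom -40.900 → Σnom=58.260; wc +0.070/-0.360 → slack +0.950/-1.500; half-tol=0.215, Σhalf²=0.385675
Nominal = 58.260. Worst-case = [58.260 - 1.500, 58.260 + 0.950] = [56.760, 59.210]. RSS = √0.385675 = 0.621.

nominal=58.260 wc=[56.760,59.210] rss=0.621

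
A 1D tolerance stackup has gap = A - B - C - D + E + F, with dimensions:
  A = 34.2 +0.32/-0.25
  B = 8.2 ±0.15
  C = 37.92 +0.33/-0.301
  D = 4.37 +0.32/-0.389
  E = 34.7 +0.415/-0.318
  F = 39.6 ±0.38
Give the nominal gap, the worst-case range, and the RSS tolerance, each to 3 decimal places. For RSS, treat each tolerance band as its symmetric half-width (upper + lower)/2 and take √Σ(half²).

Stack each dimension's contribution:
  +A: nom +34.200 → Σnom=34.200; wc +0.320/-0.250 → slack +0.320/-0.250; half-tol=0.285, Σhalf²=0.081225
  -B: nom -8.200 → Σnom=26.000; wc +0.150/-0.150 → slack +0.470/-0.400; half-tol=0.150, Σhalf²=0.103725
  -C: nom -37.920 → Σnom=-11.920; wc +0.301/-0.330 → slack +0.771/-0.730; half-tol=0.316, Σhalf²=0.203265
  -D: nom -4.370 → Σnom=-16.290; wc +0.389/-0.320 → slack +1.160/-1.050; half-tol=0.355, Σhalf²=0.328936
  +E: nom +34.700 → Σnom=18.410; wc +0.415/-0.318 → slack +1.575/-1.368; half-tol=0.366, Σhalf²=0.463258
  +F: nom +39.600 → Σnom=58.010; wc +0.380/-0.380 → slack +1.955/-1.748; half-tol=0.380, Σhalf²=0.607658
Nominal = 58.010. Worst-case = [58.010 - 1.748, 58.010 + 1.955] = [56.262, 59.965]. RSS = √0.607658 = 0.780.

nominal=58.010 wc=[56.262,59.965] rss=0.780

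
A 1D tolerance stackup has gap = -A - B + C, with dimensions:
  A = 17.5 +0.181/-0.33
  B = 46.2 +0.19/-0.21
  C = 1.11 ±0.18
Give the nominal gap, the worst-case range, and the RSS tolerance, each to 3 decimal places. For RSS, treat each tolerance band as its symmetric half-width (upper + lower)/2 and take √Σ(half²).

nominal=-62.590 wc=[-63.141,-61.870] rss=0.371

Stack each dimension's contribution:
  -A: nom -17.500 → Σnom=-17.500; wc +0.330/-0.181 → slack +0.330/-0.181; half-tol=0.256, Σhalf²=0.065280
  -B: nom -46.200 → Σnom=-63.700; wc +0.210/-0.190 → slack +0.540/-0.371; half-tol=0.200, Σhalf²=0.105280
  +C: nom +1.110 → Σnom=-62.590; wc +0.180/-0.180 → slack +0.720/-0.551; half-tol=0.180, Σhalf²=0.137680
Nominal = -62.590. Worst-case = [-62.590 - 0.551, -62.590 + 0.720] = [-63.141, -61.870]. RSS = √0.137680 = 0.371.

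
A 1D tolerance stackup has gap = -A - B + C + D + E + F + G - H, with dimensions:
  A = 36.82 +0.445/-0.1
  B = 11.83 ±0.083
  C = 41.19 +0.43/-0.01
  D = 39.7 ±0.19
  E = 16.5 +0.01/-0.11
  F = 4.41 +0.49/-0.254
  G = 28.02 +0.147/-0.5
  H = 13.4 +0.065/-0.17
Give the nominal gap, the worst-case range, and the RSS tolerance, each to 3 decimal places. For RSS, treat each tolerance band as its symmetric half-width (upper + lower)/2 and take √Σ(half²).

nominal=67.770 wc=[66.113,69.390] rss=0.653

Stack each dimension's contribution:
  -A: nom -36.820 → Σnom=-36.820; wc +0.100/-0.445 → slack +0.100/-0.445; half-tol=0.273, Σhalf²=0.074256
  -B: nom -11.830 → Σnom=-48.650; wc +0.083/-0.083 → slack +0.183/-0.528; half-tol=0.083, Σhalf²=0.081145
  +C: nom +41.190 → Σnom=-7.460; wc +0.430/-0.010 → slack +0.613/-0.538; half-tol=0.220, Σhalf²=0.129545
  +D: nom +39.700 → Σnom=32.240; wc +0.190/-0.190 → slack +0.803/-0.728; half-tol=0.190, Σhalf²=0.165645
  +E: nom +16.500 → Σnom=48.740; wc +0.010/-0.110 → slack +0.813/-0.838; half-tol=0.060, Σhalf²=0.169245
  +F: nom +4.410 → Σnom=53.150; wc +0.490/-0.254 → slack +1.303/-1.092; half-tol=0.372, Σhalf²=0.307629
  +G: nom +28.020 → Σnom=81.170; wc +0.147/-0.500 → slack +1.450/-1.592; half-tol=0.324, Σhalf²=0.412281
  -H: nom -13.400 → Σnom=67.770; wc +0.170/-0.065 → slack +1.620/-1.657; half-tol=0.118, Σhalf²=0.426088
Nominal = 67.770. Worst-case = [67.770 - 1.657, 67.770 + 1.620] = [66.113, 69.390]. RSS = √0.426088 = 0.653.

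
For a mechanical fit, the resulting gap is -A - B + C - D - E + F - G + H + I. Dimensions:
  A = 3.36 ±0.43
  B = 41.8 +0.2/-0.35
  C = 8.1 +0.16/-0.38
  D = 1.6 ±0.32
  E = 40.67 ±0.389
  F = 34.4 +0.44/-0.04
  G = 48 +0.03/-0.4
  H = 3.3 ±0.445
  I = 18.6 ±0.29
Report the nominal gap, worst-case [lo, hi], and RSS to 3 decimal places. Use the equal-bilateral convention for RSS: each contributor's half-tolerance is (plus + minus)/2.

nominal=-71.030 wc=[-73.554,-67.806] rss=0.986

Stack each dimension's contribution:
  -A: nom -3.360 → Σnom=-3.360; wc +0.430/-0.430 → slack +0.430/-0.430; half-tol=0.430, Σhalf²=0.184900
  -B: nom -41.800 → Σnom=-45.160; wc +0.350/-0.200 → slack +0.780/-0.630; half-tol=0.275, Σhalf²=0.260525
  +C: nom +8.100 → Σnom=-37.060; wc +0.160/-0.380 → slack +0.940/-1.010; half-tol=0.270, Σhalf²=0.333425
  -D: nom -1.600 → Σnom=-38.660; wc +0.320/-0.320 → slack +1.260/-1.330; half-tol=0.320, Σhalf²=0.435825
  -E: nom -40.670 → Σnom=-79.330; wc +0.389/-0.389 → slack +1.649/-1.719; half-tol=0.389, Σhalf²=0.587146
  +F: nom +34.400 → Σnom=-44.930; wc +0.440/-0.040 → slack +2.089/-1.759; half-tol=0.240, Σhalf²=0.644746
  -G: nom -48.000 → Σnom=-92.930; wc +0.400/-0.030 → slack +2.489/-1.789; half-tol=0.215, Σhalf²=0.690971
  +H: nom +3.300 → Σnom=-89.630; wc +0.445/-0.445 → slack +2.934/-2.234; half-tol=0.445, Σhalf²=0.888996
  +I: nom +18.600 → Σnom=-71.030; wc +0.290/-0.290 → slack +3.224/-2.524; half-tol=0.290, Σhalf²=0.973096
Nominal = -71.030. Worst-case = [-71.030 - 2.524, -71.030 + 3.224] = [-73.554, -67.806]. RSS = √0.973096 = 0.986.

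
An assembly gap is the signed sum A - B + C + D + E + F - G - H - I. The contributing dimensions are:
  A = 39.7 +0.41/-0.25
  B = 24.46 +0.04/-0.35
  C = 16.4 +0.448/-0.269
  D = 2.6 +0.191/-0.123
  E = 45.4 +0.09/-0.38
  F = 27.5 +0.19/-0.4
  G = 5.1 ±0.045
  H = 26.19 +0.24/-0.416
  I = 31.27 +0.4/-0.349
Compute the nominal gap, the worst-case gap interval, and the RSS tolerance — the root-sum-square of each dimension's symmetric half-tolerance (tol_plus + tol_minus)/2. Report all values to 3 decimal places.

Stack each dimension's contribution:
  +A: nom +39.700 → Σnom=39.700; wc +0.410/-0.250 → slack +0.410/-0.250; half-tol=0.330, Σhalf²=0.108900
  -B: nom -24.460 → Σnom=15.240; wc +0.350/-0.040 → slack +0.760/-0.290; half-tol=0.195, Σhalf²=0.146925
  +C: nom +16.400 → Σnom=31.640; wc +0.448/-0.269 → slack +1.208/-0.559; half-tol=0.359, Σhalf²=0.275447
  +D: nom +2.600 → Σnom=34.240; wc +0.191/-0.123 → slack +1.399/-0.682; half-tol=0.157, Σhalf²=0.300096
  +E: nom +45.400 → Σnom=79.640; wc +0.090/-0.380 → slack +1.489/-1.062; half-tol=0.235, Σhalf²=0.355321
  +F: nom +27.500 → Σnom=107.140; wc +0.190/-0.400 → slack +1.679/-1.462; half-tol=0.295, Σhalf²=0.442346
  -G: nom -5.100 → Σnom=102.040; wc +0.045/-0.045 → slack +1.724/-1.507; half-tol=0.045, Σhalf²=0.444371
  -H: nom -26.190 → Σnom=75.850; wc +0.416/-0.240 → slack +2.140/-1.747; half-tol=0.328, Σhalf²=0.551955
  -I: nom -31.270 → Σnom=44.580; wc +0.349/-0.400 → slack +2.489/-2.147; half-tol=0.374, Σhalf²=0.692206
Nominal = 44.580. Worst-case = [44.580 - 2.147, 44.580 + 2.489] = [42.433, 47.069]. RSS = √0.692206 = 0.832.

nominal=44.580 wc=[42.433,47.069] rss=0.832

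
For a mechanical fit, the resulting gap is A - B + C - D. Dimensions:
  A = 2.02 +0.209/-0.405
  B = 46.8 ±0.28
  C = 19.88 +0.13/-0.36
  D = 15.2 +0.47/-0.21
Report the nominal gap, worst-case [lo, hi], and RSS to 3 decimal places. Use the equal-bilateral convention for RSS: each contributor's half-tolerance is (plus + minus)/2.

nominal=-40.100 wc=[-41.615,-39.271] rss=0.590

Stack each dimension's contribution:
  +A: nom +2.020 → Σnom=2.020; wc +0.209/-0.405 → slack +0.209/-0.405; half-tol=0.307, Σhalf²=0.094249
  -B: nom -46.800 → Σnom=-44.780; wc +0.280/-0.280 → slack +0.489/-0.685; half-tol=0.280, Σhalf²=0.172649
  +C: nom +19.880 → Σnom=-24.900; wc +0.130/-0.360 → slack +0.619/-1.045; half-tol=0.245, Σhalf²=0.232674
  -D: nom -15.200 → Σnom=-40.100; wc +0.210/-0.470 → slack +0.829/-1.515; half-tol=0.340, Σhalf²=0.348274
Nominal = -40.100. Worst-case = [-40.100 - 1.515, -40.100 + 0.829] = [-41.615, -39.271]. RSS = √0.348274 = 0.590.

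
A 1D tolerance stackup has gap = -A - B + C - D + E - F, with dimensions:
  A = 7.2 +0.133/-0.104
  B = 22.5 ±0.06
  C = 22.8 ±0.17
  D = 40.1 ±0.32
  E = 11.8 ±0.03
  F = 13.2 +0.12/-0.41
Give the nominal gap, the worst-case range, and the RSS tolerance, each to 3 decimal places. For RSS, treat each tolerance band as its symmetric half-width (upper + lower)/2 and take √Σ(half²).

nominal=-48.400 wc=[-49.233,-47.306] rss=0.469

Stack each dimension's contribution:
  -A: nom -7.200 → Σnom=-7.200; wc +0.104/-0.133 → slack +0.104/-0.133; half-tol=0.118, Σhalf²=0.014042
  -B: nom -22.500 → Σnom=-29.700; wc +0.060/-0.060 → slack +0.164/-0.193; half-tol=0.060, Σhalf²=0.017642
  +C: nom +22.800 → Σnom=-6.900; wc +0.170/-0.170 → slack +0.334/-0.363; half-tol=0.170, Σhalf²=0.046542
  -D: nom -40.100 → Σnom=-47.000; wc +0.320/-0.320 → slack +0.654/-0.683; half-tol=0.320, Σhalf²=0.148942
  +E: nom +11.800 → Σnom=-35.200; wc +0.030/-0.030 → slack +0.684/-0.713; half-tol=0.030, Σhalf²=0.149842
  -F: nom -13.200 → Σnom=-48.400; wc +0.410/-0.120 → slack +1.094/-0.833; half-tol=0.265, Σhalf²=0.220067
Nominal = -48.400. Worst-case = [-48.400 - 0.833, -48.400 + 1.094] = [-49.233, -47.306]. RSS = √0.220067 = 0.469.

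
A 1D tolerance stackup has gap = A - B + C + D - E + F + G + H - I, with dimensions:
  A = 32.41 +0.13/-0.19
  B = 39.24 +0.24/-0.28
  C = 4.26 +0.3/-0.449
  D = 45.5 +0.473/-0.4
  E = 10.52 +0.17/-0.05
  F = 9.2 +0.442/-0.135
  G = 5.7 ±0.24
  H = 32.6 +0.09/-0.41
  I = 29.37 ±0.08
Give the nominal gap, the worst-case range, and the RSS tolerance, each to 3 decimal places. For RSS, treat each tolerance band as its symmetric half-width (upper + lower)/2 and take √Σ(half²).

Stack each dimension's contribution:
  +A: nom +32.410 → Σnom=32.410; wc +0.130/-0.190 → slack +0.130/-0.190; half-tol=0.160, Σhalf²=0.025600
  -B: nom -39.240 → Σnom=-6.830; wc +0.280/-0.240 → slack +0.410/-0.430; half-tol=0.260, Σhalf²=0.093200
  +C: nom +4.260 → Σnom=-2.570; wc +0.300/-0.449 → slack +0.710/-0.879; half-tol=0.374, Σhalf²=0.233450
  +D: nom +45.500 → Σnom=42.930; wc +0.473/-0.400 → slack +1.183/-1.279; half-tol=0.436, Σhalf²=0.423982
  -E: nom -10.520 → Σnom=32.410; wc +0.050/-0.170 → slack +1.233/-1.449; half-tol=0.110, Σhalf²=0.436082
  +F: nom +9.200 → Σnom=41.610; wc +0.442/-0.135 → slack +1.675/-1.584; half-tol=0.288, Σhalf²=0.519315
  +G: nom +5.700 → Σnom=47.310; wc +0.240/-0.240 → slack +1.915/-1.824; half-tol=0.240, Σhalf²=0.576915
  +H: nom +32.600 → Σnom=79.910; wc +0.090/-0.410 → slack +2.005/-2.234; half-tol=0.250, Σhalf²=0.639415
  -I: nom -29.370 → Σnom=50.540; wc +0.080/-0.080 → slack +2.085/-2.314; half-tol=0.080, Σhalf²=0.645815
Nominal = 50.540. Worst-case = [50.540 - 2.314, 50.540 + 2.085] = [48.226, 52.625]. RSS = √0.645815 = 0.804.

nominal=50.540 wc=[48.226,52.625] rss=0.804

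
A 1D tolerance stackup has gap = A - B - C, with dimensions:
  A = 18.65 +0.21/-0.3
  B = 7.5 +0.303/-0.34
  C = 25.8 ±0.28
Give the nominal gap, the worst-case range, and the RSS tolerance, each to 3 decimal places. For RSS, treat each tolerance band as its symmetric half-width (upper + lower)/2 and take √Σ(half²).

Stack each dimension's contribution:
  +A: nom +18.650 → Σnom=18.650; wc +0.210/-0.300 → slack +0.210/-0.300; half-tol=0.255, Σhalf²=0.065025
  -B: nom -7.500 → Σnom=11.150; wc +0.340/-0.303 → slack +0.550/-0.603; half-tol=0.322, Σhalf²=0.168387
  -C: nom -25.800 → Σnom=-14.650; wc +0.280/-0.280 → slack +0.830/-0.883; half-tol=0.280, Σhalf²=0.246787
Nominal = -14.650. Worst-case = [-14.650 - 0.883, -14.650 + 0.830] = [-15.533, -13.820]. RSS = √0.246787 = 0.497.

nominal=-14.650 wc=[-15.533,-13.820] rss=0.497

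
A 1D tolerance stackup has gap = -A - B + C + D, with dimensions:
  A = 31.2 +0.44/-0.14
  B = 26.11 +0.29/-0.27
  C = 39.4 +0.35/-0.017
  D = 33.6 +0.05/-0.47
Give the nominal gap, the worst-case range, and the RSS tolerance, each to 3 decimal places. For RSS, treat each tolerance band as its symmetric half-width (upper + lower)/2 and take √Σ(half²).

Stack each dimension's contribution:
  -A: nom -31.200 → Σnom=-31.200; wc +0.140/-0.440 → slack +0.140/-0.440; half-tol=0.290, Σhalf²=0.084100
  -B: nom -26.110 → Σnom=-57.310; wc +0.270/-0.290 → slack +0.410/-0.730; half-tol=0.280, Σhalf²=0.162500
  +C: nom +39.400 → Σnom=-17.910; wc +0.350/-0.017 → slack +0.760/-0.747; half-tol=0.183, Σhalf²=0.196172
  +D: nom +33.600 → Σnom=15.690; wc +0.050/-0.470 → slack +0.810/-1.217; half-tol=0.260, Σhalf²=0.263772
Nominal = 15.690. Worst-case = [15.690 - 1.217, 15.690 + 0.810] = [14.473, 16.500]. RSS = √0.263772 = 0.514.

nominal=15.690 wc=[14.473,16.500] rss=0.514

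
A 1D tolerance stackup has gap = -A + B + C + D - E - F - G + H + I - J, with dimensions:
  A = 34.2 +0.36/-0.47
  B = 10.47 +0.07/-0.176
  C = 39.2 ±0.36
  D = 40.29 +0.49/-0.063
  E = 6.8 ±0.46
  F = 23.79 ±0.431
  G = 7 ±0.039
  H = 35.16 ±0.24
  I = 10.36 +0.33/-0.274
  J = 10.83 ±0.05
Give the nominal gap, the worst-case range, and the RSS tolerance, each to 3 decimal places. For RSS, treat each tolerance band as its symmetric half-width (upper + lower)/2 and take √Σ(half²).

Stack each dimension's contribution:
  -A: nom -34.200 → Σnom=-34.200; wc +0.470/-0.360 → slack +0.470/-0.360; half-tol=0.415, Σhalf²=0.172225
  +B: nom +10.470 → Σnom=-23.730; wc +0.070/-0.176 → slack +0.540/-0.536; half-tol=0.123, Σhalf²=0.187354
  +C: nom +39.200 → Σnom=15.470; wc +0.360/-0.360 → slack +0.900/-0.896; half-tol=0.360, Σhalf²=0.316954
  +D: nom +40.290 → Σnom=55.760; wc +0.490/-0.063 → slack +1.390/-0.959; half-tol=0.276, Σhalf²=0.393406
  -E: nom -6.800 → Σnom=48.960; wc +0.460/-0.460 → slack +1.850/-1.419; half-tol=0.460, Σhalf²=0.605006
  -F: nom -23.790 → Σnom=25.170; wc +0.431/-0.431 → slack +2.281/-1.850; half-tol=0.431, Σhalf²=0.790767
  -G: nom -7.000 → Σnom=18.170; wc +0.039/-0.039 → slack +2.320/-1.889; half-tol=0.039, Σhalf²=0.792288
  +H: nom +35.160 → Σnom=53.330; wc +0.240/-0.240 → slack +2.560/-2.129; half-tol=0.240, Σhalf²=0.849888
  +I: nom +10.360 → Σnom=63.690; wc +0.330/-0.274 → slack +2.890/-2.403; half-tol=0.302, Σhalf²=0.941092
  -J: nom -10.830 → Σnom=52.860; wc +0.050/-0.050 → slack +2.940/-2.453; half-tol=0.050, Σhalf²=0.943592
Nominal = 52.860. Worst-case = [52.860 - 2.453, 52.860 + 2.940] = [50.407, 55.800]. RSS = √0.943592 = 0.971.

nominal=52.860 wc=[50.407,55.800] rss=0.971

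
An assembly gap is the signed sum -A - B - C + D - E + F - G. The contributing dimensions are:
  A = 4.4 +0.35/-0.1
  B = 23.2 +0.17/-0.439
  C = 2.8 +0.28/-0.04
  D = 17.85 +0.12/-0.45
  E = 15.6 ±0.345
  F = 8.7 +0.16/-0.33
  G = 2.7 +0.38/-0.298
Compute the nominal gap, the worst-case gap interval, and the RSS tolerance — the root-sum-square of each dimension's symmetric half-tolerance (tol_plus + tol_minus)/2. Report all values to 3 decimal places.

nominal=-22.150 wc=[-24.455,-20.648] rss=0.738

Stack each dimension's contribution:
  -A: nom -4.400 → Σnom=-4.400; wc +0.100/-0.350 → slack +0.100/-0.350; half-tol=0.225, Σhalf²=0.050625
  -B: nom -23.200 → Σnom=-27.600; wc +0.439/-0.170 → slack +0.539/-0.520; half-tol=0.304, Σhalf²=0.143345
  -C: nom -2.800 → Σnom=-30.400; wc +0.040/-0.280 → slack +0.579/-0.800; half-tol=0.160, Σhalf²=0.168945
  +D: nom +17.850 → Σnom=-12.550; wc +0.120/-0.450 → slack +0.699/-1.250; half-tol=0.285, Σhalf²=0.250170
  -E: nom -15.600 → Σnom=-28.150; wc +0.345/-0.345 → slack +1.044/-1.595; half-tol=0.345, Σhalf²=0.369195
  +F: nom +8.700 → Σnom=-19.450; wc +0.160/-0.330 → slack +1.204/-1.925; half-tol=0.245, Σhalf²=0.429220
  -G: nom -2.700 → Σnom=-22.150; wc +0.298/-0.380 → slack +1.502/-2.305; half-tol=0.339, Σhalf²=0.544141
Nominal = -22.150. Worst-case = [-22.150 - 2.305, -22.150 + 1.502] = [-24.455, -20.648]. RSS = √0.544141 = 0.738.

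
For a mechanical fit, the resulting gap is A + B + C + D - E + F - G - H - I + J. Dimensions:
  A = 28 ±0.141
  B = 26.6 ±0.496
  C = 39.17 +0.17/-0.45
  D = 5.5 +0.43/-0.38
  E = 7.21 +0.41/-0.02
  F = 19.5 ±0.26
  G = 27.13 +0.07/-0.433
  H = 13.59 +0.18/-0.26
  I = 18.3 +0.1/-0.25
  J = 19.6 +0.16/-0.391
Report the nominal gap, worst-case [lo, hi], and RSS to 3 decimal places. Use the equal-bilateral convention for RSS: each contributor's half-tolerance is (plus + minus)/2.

nominal=72.140 wc=[69.262,74.760] rss=0.926

Stack each dimension's contribution:
  +A: nom +28.000 → Σnom=28.000; wc +0.141/-0.141 → slack +0.141/-0.141; half-tol=0.141, Σhalf²=0.019881
  +B: nom +26.600 → Σnom=54.600; wc +0.496/-0.496 → slack +0.637/-0.637; half-tol=0.496, Σhalf²=0.265897
  +C: nom +39.170 → Σnom=93.770; wc +0.170/-0.450 → slack +0.807/-1.087; half-tol=0.310, Σhalf²=0.361997
  +D: nom +5.500 → Σnom=99.270; wc +0.430/-0.380 → slack +1.237/-1.467; half-tol=0.405, Σhalf²=0.526022
  -E: nom -7.210 → Σnom=92.060; wc +0.020/-0.410 → slack +1.257/-1.877; half-tol=0.215, Σhalf²=0.572247
  +F: nom +19.500 → Σnom=111.560; wc +0.260/-0.260 → slack +1.517/-2.137; half-tol=0.260, Σhalf²=0.639847
  -G: nom -27.130 → Σnom=84.430; wc +0.433/-0.070 → slack +1.950/-2.207; half-tol=0.252, Σhalf²=0.703099
  -H: nom -13.590 → Σnom=70.840; wc +0.260/-0.180 → slack +2.210/-2.387; half-tol=0.220, Σhalf²=0.751499
  -I: nom -18.300 → Σnom=52.540; wc +0.250/-0.100 → slack +2.460/-2.487; half-tol=0.175, Σhalf²=0.782124
  +J: nom +19.600 → Σnom=72.140; wc +0.160/-0.391 → slack +2.620/-2.878; half-tol=0.276, Σhalf²=0.858024
Nominal = 72.140. Worst-case = [72.140 - 2.878, 72.140 + 2.620] = [69.262, 74.760]. RSS = √0.858024 = 0.926.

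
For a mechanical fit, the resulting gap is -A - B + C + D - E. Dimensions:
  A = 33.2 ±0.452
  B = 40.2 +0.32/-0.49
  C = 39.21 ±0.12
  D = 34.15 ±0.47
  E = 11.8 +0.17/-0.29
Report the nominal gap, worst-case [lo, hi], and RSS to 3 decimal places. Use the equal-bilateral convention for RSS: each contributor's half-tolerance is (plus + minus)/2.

nominal=-11.840 wc=[-13.372,-10.018] rss=0.810

Stack each dimension's contribution:
  -A: nom -33.200 → Σnom=-33.200; wc +0.452/-0.452 → slack +0.452/-0.452; half-tol=0.452, Σhalf²=0.204304
  -B: nom -40.200 → Σnom=-73.400; wc +0.490/-0.320 → slack +0.942/-0.772; half-tol=0.405, Σhalf²=0.368329
  +C: nom +39.210 → Σnom=-34.190; wc +0.120/-0.120 → slack +1.062/-0.892; half-tol=0.120, Σhalf²=0.382729
  +D: nom +34.150 → Σnom=-0.040; wc +0.470/-0.470 → slack +1.532/-1.362; half-tol=0.470, Σhalf²=0.603629
  -E: nom -11.800 → Σnom=-11.840; wc +0.290/-0.170 → slack +1.822/-1.532; half-tol=0.230, Σhalf²=0.656529
Nominal = -11.840. Worst-case = [-11.840 - 1.532, -11.840 + 1.822] = [-13.372, -10.018]. RSS = √0.656529 = 0.810.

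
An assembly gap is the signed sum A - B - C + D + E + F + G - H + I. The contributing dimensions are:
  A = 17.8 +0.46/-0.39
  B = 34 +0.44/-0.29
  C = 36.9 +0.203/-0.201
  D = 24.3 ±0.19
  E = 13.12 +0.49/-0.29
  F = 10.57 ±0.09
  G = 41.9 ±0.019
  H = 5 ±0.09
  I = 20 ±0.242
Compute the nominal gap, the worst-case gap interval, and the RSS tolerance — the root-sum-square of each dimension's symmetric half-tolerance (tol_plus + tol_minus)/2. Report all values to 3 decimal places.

Stack each dimension's contribution:
  +A: nom +17.800 → Σnom=17.800; wc +0.460/-0.390 → slack +0.460/-0.390; half-tol=0.425, Σhalf²=0.180625
  -B: nom -34.000 → Σnom=-16.200; wc +0.290/-0.440 → slack +0.750/-0.830; half-tol=0.365, Σhalf²=0.313850
  -C: nom -36.900 → Σnom=-53.100; wc +0.201/-0.203 → slack +0.951/-1.033; half-tol=0.202, Σhalf²=0.354654
  +D: nom +24.300 → Σnom=-28.800; wc +0.190/-0.190 → slack +1.141/-1.223; half-tol=0.190, Σhalf²=0.390754
  +E: nom +13.120 → Σnom=-15.680; wc +0.490/-0.290 → slack +1.631/-1.513; half-tol=0.390, Σhalf²=0.542854
  +F: nom +10.570 → Σnom=-5.110; wc +0.090/-0.090 → slack +1.721/-1.603; half-tol=0.090, Σhalf²=0.550954
  +G: nom +41.900 → Σnom=36.790; wc +0.019/-0.019 → slack +1.740/-1.622; half-tol=0.019, Σhalf²=0.551315
  -H: nom -5.000 → Σnom=31.790; wc +0.090/-0.090 → slack +1.830/-1.712; half-tol=0.090, Σhalf²=0.559415
  +I: nom +20.000 → Σnom=51.790; wc +0.242/-0.242 → slack +2.072/-1.954; half-tol=0.242, Σhalf²=0.617979
Nominal = 51.790. Worst-case = [51.790 - 1.954, 51.790 + 2.072] = [49.836, 53.862]. RSS = √0.617979 = 0.786.

nominal=51.790 wc=[49.836,53.862] rss=0.786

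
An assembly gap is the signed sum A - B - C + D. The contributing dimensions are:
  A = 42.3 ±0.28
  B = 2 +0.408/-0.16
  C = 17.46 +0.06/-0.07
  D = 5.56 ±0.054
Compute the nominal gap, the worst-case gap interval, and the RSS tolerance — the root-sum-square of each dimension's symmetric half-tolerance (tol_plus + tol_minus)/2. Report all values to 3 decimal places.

nominal=28.400 wc=[27.598,28.964] rss=0.408

Stack each dimension's contribution:
  +A: nom +42.300 → Σnom=42.300; wc +0.280/-0.280 → slack +0.280/-0.280; half-tol=0.280, Σhalf²=0.078400
  -B: nom -2.000 → Σnom=40.300; wc +0.160/-0.408 → slack +0.440/-0.688; half-tol=0.284, Σhalf²=0.159056
  -C: nom -17.460 → Σnom=22.840; wc +0.070/-0.060 → slack +0.510/-0.748; half-tol=0.065, Σhalf²=0.163281
  +D: nom +5.560 → Σnom=28.400; wc +0.054/-0.054 → slack +0.564/-0.802; half-tol=0.054, Σhalf²=0.166197
Nominal = 28.400. Worst-case = [28.400 - 0.802, 28.400 + 0.564] = [27.598, 28.964]. RSS = √0.166197 = 0.408.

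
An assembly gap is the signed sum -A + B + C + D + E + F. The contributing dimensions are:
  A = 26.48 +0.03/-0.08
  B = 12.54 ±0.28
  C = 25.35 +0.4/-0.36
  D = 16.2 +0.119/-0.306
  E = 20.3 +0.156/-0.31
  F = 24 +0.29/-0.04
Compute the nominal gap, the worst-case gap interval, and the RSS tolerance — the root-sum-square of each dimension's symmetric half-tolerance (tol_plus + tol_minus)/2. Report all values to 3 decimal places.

Stack each dimension's contribution:
  -A: nom -26.480 → Σnom=-26.480; wc +0.080/-0.030 → slack +0.080/-0.030; half-tol=0.055, Σhalf²=0.003025
  +B: nom +12.540 → Σnom=-13.940; wc +0.280/-0.280 → slack +0.360/-0.310; half-tol=0.280, Σhalf²=0.081425
  +C: nom +25.350 → Σnom=11.410; wc +0.400/-0.360 → slack +0.760/-0.670; half-tol=0.380, Σhalf²=0.225825
  +D: nom +16.200 → Σnom=27.610; wc +0.119/-0.306 → slack +0.879/-0.976; half-tol=0.212, Σhalf²=0.270981
  +E: nom +20.300 → Σnom=47.910; wc +0.156/-0.310 → slack +1.035/-1.286; half-tol=0.233, Σhalf²=0.325270
  +F: nom +24.000 → Σnom=71.910; wc +0.290/-0.040 → slack +1.325/-1.326; half-tol=0.165, Σhalf²=0.352495
Nominal = 71.910. Worst-case = [71.910 - 1.326, 71.910 + 1.325] = [70.584, 73.235]. RSS = √0.352495 = 0.594.

nominal=71.910 wc=[70.584,73.235] rss=0.594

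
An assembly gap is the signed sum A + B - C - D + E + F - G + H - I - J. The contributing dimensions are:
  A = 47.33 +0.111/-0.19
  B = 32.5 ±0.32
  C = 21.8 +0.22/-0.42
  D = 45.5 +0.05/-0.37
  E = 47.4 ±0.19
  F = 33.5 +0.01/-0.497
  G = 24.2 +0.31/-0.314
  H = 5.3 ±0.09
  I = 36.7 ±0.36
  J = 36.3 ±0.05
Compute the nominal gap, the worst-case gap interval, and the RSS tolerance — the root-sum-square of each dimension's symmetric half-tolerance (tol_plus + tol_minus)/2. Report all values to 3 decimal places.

Stack each dimension's contribution:
  +A: nom +47.330 → Σnom=47.330; wc +0.111/-0.190 → slack +0.111/-0.190; half-tol=0.150, Σhalf²=0.022650
  +B: nom +32.500 → Σnom=79.830; wc +0.320/-0.320 → slack +0.431/-0.510; half-tol=0.320, Σhalf²=0.125050
  -C: nom -21.800 → Σnom=58.030; wc +0.420/-0.220 → slack +0.851/-0.730; half-tol=0.320, Σhalf²=0.227450
  -D: nom -45.500 → Σnom=12.530; wc +0.370/-0.050 → slack +1.221/-0.780; half-tol=0.210, Σhalf²=0.271550
  +E: nom +47.400 → Σnom=59.930; wc +0.190/-0.190 → slack +1.411/-0.970; half-tol=0.190, Σhalf²=0.307650
  +F: nom +33.500 → Σnom=93.430; wc +0.010/-0.497 → slack +1.421/-1.467; half-tol=0.254, Σhalf²=0.371913
  -G: nom -24.200 → Σnom=69.230; wc +0.314/-0.310 → slack +1.735/-1.777; half-tol=0.312, Σhalf²=0.469257
  +H: nom +5.300 → Σnom=74.530; wc +0.090/-0.090 → slack +1.825/-1.867; half-tol=0.090, Σhalf²=0.477357
  -I: nom -36.700 → Σnom=37.830; wc +0.360/-0.360 → slack +2.185/-2.227; half-tol=0.360, Σhalf²=0.606957
  -J: nom -36.300 → Σnom=1.530; wc +0.050/-0.050 → slack +2.235/-2.277; half-tol=0.050, Σhalf²=0.609456
Nominal = 1.530. Worst-case = [1.530 - 2.277, 1.530 + 2.235] = [-0.747, 3.765]. RSS = √0.609456 = 0.781.

nominal=1.530 wc=[-0.747,3.765] rss=0.781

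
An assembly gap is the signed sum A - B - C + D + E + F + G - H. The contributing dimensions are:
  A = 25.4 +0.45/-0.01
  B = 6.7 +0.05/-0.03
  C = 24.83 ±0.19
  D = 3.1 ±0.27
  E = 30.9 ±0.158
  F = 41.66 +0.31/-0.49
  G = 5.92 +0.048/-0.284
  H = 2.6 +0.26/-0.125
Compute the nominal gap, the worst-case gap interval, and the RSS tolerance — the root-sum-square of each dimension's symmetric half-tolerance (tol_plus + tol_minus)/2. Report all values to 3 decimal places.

Stack each dimension's contribution:
  +A: nom +25.400 → Σnom=25.400; wc +0.450/-0.010 → slack +0.450/-0.010; half-tol=0.230, Σhalf²=0.052900
  -B: nom -6.700 → Σnom=18.700; wc +0.030/-0.050 → slack +0.480/-0.060; half-tol=0.040, Σhalf²=0.054500
  -C: nom -24.830 → Σnom=-6.130; wc +0.190/-0.190 → slack +0.670/-0.250; half-tol=0.190, Σhalf²=0.090600
  +D: nom +3.100 → Σnom=-3.030; wc +0.270/-0.270 → slack +0.940/-0.520; half-tol=0.270, Σhalf²=0.163500
  +E: nom +30.900 → Σnom=27.870; wc +0.158/-0.158 → slack +1.098/-0.678; half-tol=0.158, Σhalf²=0.188464
  +F: nom +41.660 → Σnom=69.530; wc +0.310/-0.490 → slack +1.408/-1.168; half-tol=0.400, Σhalf²=0.348464
  +G: nom +5.920 → Σnom=75.450; wc +0.048/-0.284 → slack +1.456/-1.452; half-tol=0.166, Σhalf²=0.376020
  -H: nom -2.600 → Σnom=72.850; wc +0.125/-0.260 → slack +1.581/-1.712; half-tol=0.193, Σhalf²=0.413076
Nominal = 72.850. Worst-case = [72.850 - 1.712, 72.850 + 1.581] = [71.138, 74.431]. RSS = √0.413076 = 0.643.

nominal=72.850 wc=[71.138,74.431] rss=0.643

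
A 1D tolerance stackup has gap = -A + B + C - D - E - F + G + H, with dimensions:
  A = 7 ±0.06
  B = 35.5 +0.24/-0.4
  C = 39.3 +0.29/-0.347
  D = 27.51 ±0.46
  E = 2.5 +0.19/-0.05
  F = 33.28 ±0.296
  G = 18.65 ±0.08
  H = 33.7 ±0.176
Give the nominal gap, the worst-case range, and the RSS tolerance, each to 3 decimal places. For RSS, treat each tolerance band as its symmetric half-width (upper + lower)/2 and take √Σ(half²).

Stack each dimension's contribution:
  -A: nom -7.000 → Σnom=-7.000; wc +0.060/-0.060 → slack +0.060/-0.060; half-tol=0.060, Σhalf²=0.003600
  +B: nom +35.500 → Σnom=28.500; wc +0.240/-0.400 → slack +0.300/-0.460; half-tol=0.320, Σhalf²=0.106000
  +C: nom +39.300 → Σnom=67.800; wc +0.290/-0.347 → slack +0.590/-0.807; half-tol=0.319, Σhalf²=0.207442
  -D: nom -27.510 → Σnom=40.290; wc +0.460/-0.460 → slack +1.050/-1.267; half-tol=0.460, Σhalf²=0.419042
  -E: nom -2.500 → Σnom=37.790; wc +0.050/-0.190 → slack +1.100/-1.457; half-tol=0.120, Σhalf²=0.433442
  -F: nom -33.280 → Σnom=4.510; wc +0.296/-0.296 → slack +1.396/-1.753; half-tol=0.296, Σhalf²=0.521058
  +G: nom +18.650 → Σnom=23.160; wc +0.080/-0.080 → slack +1.476/-1.833; half-tol=0.080, Σhalf²=0.527458
  +H: nom +33.700 → Σnom=56.860; wc +0.176/-0.176 → slack +1.652/-2.009; half-tol=0.176, Σhalf²=0.558434
Nominal = 56.860. Worst-case = [56.860 - 2.009, 56.860 + 1.652] = [54.851, 58.512]. RSS = √0.558434 = 0.747.

nominal=56.860 wc=[54.851,58.512] rss=0.747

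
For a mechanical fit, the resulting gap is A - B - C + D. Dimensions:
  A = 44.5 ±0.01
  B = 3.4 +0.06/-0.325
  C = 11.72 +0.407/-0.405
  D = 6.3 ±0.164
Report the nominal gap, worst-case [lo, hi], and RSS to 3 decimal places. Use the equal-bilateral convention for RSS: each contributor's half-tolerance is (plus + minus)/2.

Stack each dimension's contribution:
  +A: nom +44.500 → Σnom=44.500; wc +0.010/-0.010 → slack +0.010/-0.010; half-tol=0.010, Σhalf²=0.000100
  -B: nom -3.400 → Σnom=41.100; wc +0.325/-0.060 → slack +0.335/-0.070; half-tol=0.193, Σhalf²=0.037156
  -C: nom -11.720 → Σnom=29.380; wc +0.405/-0.407 → slack +0.740/-0.477; half-tol=0.406, Σhalf²=0.201992
  +D: nom +6.300 → Σnom=35.680; wc +0.164/-0.164 → slack +0.904/-0.641; half-tol=0.164, Σhalf²=0.228888
Nominal = 35.680. Worst-case = [35.680 - 0.641, 35.680 + 0.904] = [35.039, 36.584]. RSS = √0.228888 = 0.478.

nominal=35.680 wc=[35.039,36.584] rss=0.478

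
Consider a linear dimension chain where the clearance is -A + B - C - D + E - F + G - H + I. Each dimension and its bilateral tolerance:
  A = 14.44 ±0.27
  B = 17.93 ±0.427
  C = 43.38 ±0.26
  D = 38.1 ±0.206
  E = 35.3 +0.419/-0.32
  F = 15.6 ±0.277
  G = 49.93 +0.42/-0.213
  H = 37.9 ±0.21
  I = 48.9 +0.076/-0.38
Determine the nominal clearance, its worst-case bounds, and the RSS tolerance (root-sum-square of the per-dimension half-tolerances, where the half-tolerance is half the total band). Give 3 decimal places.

nominal=2.640 wc=[0.077,5.205] rss=0.880

Stack each dimension's contribution:
  -A: nom -14.440 → Σnom=-14.440; wc +0.270/-0.270 → slack +0.270/-0.270; half-tol=0.270, Σhalf²=0.072900
  +B: nom +17.930 → Σnom=3.490; wc +0.427/-0.427 → slack +0.697/-0.697; half-tol=0.427, Σhalf²=0.255229
  -C: nom -43.380 → Σnom=-39.890; wc +0.260/-0.260 → slack +0.957/-0.957; half-tol=0.260, Σhalf²=0.322829
  -D: nom -38.100 → Σnom=-77.990; wc +0.206/-0.206 → slack +1.163/-1.163; half-tol=0.206, Σhalf²=0.365265
  +E: nom +35.300 → Σnom=-42.690; wc +0.419/-0.320 → slack +1.582/-1.483; half-tol=0.369, Σhalf²=0.501795
  -F: nom -15.600 → Σnom=-58.290; wc +0.277/-0.277 → slack +1.859/-1.760; half-tol=0.277, Σhalf²=0.578524
  +G: nom +49.930 → Σnom=-8.360; wc +0.420/-0.213 → slack +2.279/-1.973; half-tol=0.317, Σhalf²=0.678696
  -H: nom -37.900 → Σnom=-46.260; wc +0.210/-0.210 → slack +2.489/-2.183; half-tol=0.210, Σhalf²=0.722796
  +I: nom +48.900 → Σnom=2.640; wc +0.076/-0.380 → slack +2.565/-2.563; half-tol=0.228, Σhalf²=0.774780
Nominal = 2.640. Worst-case = [2.640 - 2.563, 2.640 + 2.565] = [0.077, 5.205]. RSS = √0.774780 = 0.880.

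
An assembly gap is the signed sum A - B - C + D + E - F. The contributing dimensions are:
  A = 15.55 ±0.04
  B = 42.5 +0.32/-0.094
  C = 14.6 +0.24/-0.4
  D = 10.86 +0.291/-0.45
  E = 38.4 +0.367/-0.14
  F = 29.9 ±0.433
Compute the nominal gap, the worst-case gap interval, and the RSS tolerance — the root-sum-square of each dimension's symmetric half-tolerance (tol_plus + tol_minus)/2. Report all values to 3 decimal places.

nominal=-22.190 wc=[-23.813,-20.565] rss=0.732

Stack each dimension's contribution:
  +A: nom +15.550 → Σnom=15.550; wc +0.040/-0.040 → slack +0.040/-0.040; half-tol=0.040, Σhalf²=0.001600
  -B: nom -42.500 → Σnom=-26.950; wc +0.094/-0.320 → slack +0.134/-0.360; half-tol=0.207, Σhalf²=0.044449
  -C: nom -14.600 → Σnom=-41.550; wc +0.400/-0.240 → slack +0.534/-0.600; half-tol=0.320, Σhalf²=0.146849
  +D: nom +10.860 → Σnom=-30.690; wc +0.291/-0.450 → slack +0.825/-1.050; half-tol=0.370, Σhalf²=0.284119
  +E: nom +38.400 → Σnom=7.710; wc +0.367/-0.140 → slack +1.192/-1.190; half-tol=0.254, Σhalf²=0.348382
  -F: nom -29.900 → Σnom=-22.190; wc +0.433/-0.433 → slack +1.625/-1.623; half-tol=0.433, Σhalf²=0.535871
Nominal = -22.190. Worst-case = [-22.190 - 1.623, -22.190 + 1.625] = [-23.813, -20.565]. RSS = √0.535871 = 0.732.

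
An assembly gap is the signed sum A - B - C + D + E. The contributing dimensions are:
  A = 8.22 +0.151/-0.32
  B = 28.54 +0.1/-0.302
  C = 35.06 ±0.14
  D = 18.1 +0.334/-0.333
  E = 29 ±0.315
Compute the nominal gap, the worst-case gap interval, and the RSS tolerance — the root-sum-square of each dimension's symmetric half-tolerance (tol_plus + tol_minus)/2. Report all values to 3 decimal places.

nominal=-8.280 wc=[-9.488,-7.038] rss=0.571

Stack each dimension's contribution:
  +A: nom +8.220 → Σnom=8.220; wc +0.151/-0.320 → slack +0.151/-0.320; half-tol=0.235, Σhalf²=0.055460
  -B: nom -28.540 → Σnom=-20.320; wc +0.302/-0.100 → slack +0.453/-0.420; half-tol=0.201, Σhalf²=0.095861
  -C: nom -35.060 → Σnom=-55.380; wc +0.140/-0.140 → slack +0.593/-0.560; half-tol=0.140, Σhalf²=0.115461
  +D: nom +18.100 → Σnom=-37.280; wc +0.334/-0.333 → slack +0.927/-0.893; half-tol=0.334, Σhalf²=0.226684
  +E: nom +29.000 → Σnom=-8.280; wc +0.315/-0.315 → slack +1.242/-1.208; half-tol=0.315, Σhalf²=0.325909
Nominal = -8.280. Worst-case = [-8.280 - 1.208, -8.280 + 1.242] = [-9.488, -7.038]. RSS = √0.325909 = 0.571.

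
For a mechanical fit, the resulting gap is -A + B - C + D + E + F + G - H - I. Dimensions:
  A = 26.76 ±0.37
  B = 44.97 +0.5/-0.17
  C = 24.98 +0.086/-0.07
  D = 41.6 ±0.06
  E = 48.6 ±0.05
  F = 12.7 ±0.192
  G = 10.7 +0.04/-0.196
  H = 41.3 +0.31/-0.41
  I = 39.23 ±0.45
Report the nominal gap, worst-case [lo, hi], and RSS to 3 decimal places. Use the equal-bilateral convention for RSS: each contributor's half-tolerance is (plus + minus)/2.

nominal=26.300 wc=[24.416,28.442] rss=0.803

Stack each dimension's contribution:
  -A: nom -26.760 → Σnom=-26.760; wc +0.370/-0.370 → slack +0.370/-0.370; half-tol=0.370, Σhalf²=0.136900
  +B: nom +44.970 → Σnom=18.210; wc +0.500/-0.170 → slack +0.870/-0.540; half-tol=0.335, Σhalf²=0.249125
  -C: nom -24.980 → Σnom=-6.770; wc +0.070/-0.086 → slack +0.940/-0.626; half-tol=0.078, Σhalf²=0.255209
  +D: nom +41.600 → Σnom=34.830; wc +0.060/-0.060 → slack +1.000/-0.686; half-tol=0.060, Σhalf²=0.258809
  +E: nom +48.600 → Σnom=83.430; wc +0.050/-0.050 → slack +1.050/-0.736; half-tol=0.050, Σhalf²=0.261309
  +F: nom +12.700 → Σnom=96.130; wc +0.192/-0.192 → slack +1.242/-0.928; half-tol=0.192, Σhalf²=0.298173
  +G: nom +10.700 → Σnom=106.830; wc +0.040/-0.196 → slack +1.282/-1.124; half-tol=0.118, Σhalf²=0.312097
  -H: nom -41.300 → Σnom=65.530; wc +0.410/-0.310 → slack +1.692/-1.434; half-tol=0.360, Σhalf²=0.441697
  -I: nom -39.230 → Σnom=26.300; wc +0.450/-0.450 → slack +2.142/-1.884; half-tol=0.450, Σhalf²=0.644197
Nominal = 26.300. Worst-case = [26.300 - 1.884, 26.300 + 2.142] = [24.416, 28.442]. RSS = √0.644197 = 0.803.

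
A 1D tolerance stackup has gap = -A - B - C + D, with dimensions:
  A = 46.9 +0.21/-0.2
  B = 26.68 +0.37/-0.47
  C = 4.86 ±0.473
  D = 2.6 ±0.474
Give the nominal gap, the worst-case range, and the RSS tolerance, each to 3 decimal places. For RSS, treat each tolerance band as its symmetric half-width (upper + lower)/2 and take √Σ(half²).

nominal=-75.840 wc=[-77.367,-74.223] rss=0.817

Stack each dimension's contribution:
  -A: nom -46.900 → Σnom=-46.900; wc +0.200/-0.210 → slack +0.200/-0.210; half-tol=0.205, Σhalf²=0.042025
  -B: nom -26.680 → Σnom=-73.580; wc +0.470/-0.370 → slack +0.670/-0.580; half-tol=0.420, Σhalf²=0.218425
  -C: nom -4.860 → Σnom=-78.440; wc +0.473/-0.473 → slack +1.143/-1.053; half-tol=0.473, Σhalf²=0.442154
  +D: nom +2.600 → Σnom=-75.840; wc +0.474/-0.474 → slack +1.617/-1.527; half-tol=0.474, Σhalf²=0.666830
Nominal = -75.840. Worst-case = [-75.840 - 1.527, -75.840 + 1.617] = [-77.367, -74.223]. RSS = √0.666830 = 0.817.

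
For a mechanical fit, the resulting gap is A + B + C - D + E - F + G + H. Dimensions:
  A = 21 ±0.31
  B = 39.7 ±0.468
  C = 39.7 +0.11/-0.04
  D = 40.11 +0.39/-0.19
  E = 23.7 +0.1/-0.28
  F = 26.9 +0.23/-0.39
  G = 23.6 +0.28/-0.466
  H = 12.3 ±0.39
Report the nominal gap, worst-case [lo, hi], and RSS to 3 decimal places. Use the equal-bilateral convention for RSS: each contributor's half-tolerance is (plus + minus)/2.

Stack each dimension's contribution:
  +A: nom +21.000 → Σnom=21.000; wc +0.310/-0.310 → slack +0.310/-0.310; half-tol=0.310, Σhalf²=0.096100
  +B: nom +39.700 → Σnom=60.700; wc +0.468/-0.468 → slack +0.778/-0.778; half-tol=0.468, Σhalf²=0.315124
  +C: nom +39.700 → Σnom=100.400; wc +0.110/-0.040 → slack +0.888/-0.818; half-tol=0.075, Σhalf²=0.320749
  -D: nom -40.110 → Σnom=60.290; wc +0.190/-0.390 → slack +1.078/-1.208; half-tol=0.290, Σhalf²=0.404849
  +E: nom +23.700 → Σnom=83.990; wc +0.100/-0.280 → slack +1.178/-1.488; half-tol=0.190, Σhalf²=0.440949
  -F: nom -26.900 → Σnom=57.090; wc +0.390/-0.230 → slack +1.568/-1.718; half-tol=0.310, Σhalf²=0.537049
  +G: nom +23.600 → Σnom=80.690; wc +0.280/-0.466 → slack +1.848/-2.184; half-tol=0.373, Σhalf²=0.676178
  +H: nom +12.300 → Σnom=92.990; wc +0.390/-0.390 → slack +2.238/-2.574; half-tol=0.390, Σhalf²=0.828278
Nominal = 92.990. Worst-case = [92.990 - 2.574, 92.990 + 2.238] = [90.416, 95.228]. RSS = √0.828278 = 0.910.

nominal=92.990 wc=[90.416,95.228] rss=0.910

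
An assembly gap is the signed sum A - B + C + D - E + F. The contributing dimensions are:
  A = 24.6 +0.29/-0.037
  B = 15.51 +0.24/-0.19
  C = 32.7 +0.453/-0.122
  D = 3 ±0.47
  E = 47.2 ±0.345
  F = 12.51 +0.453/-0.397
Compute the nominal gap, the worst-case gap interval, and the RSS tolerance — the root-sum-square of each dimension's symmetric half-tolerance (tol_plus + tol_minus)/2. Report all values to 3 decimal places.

Stack each dimension's contribution:
  +A: nom +24.600 → Σnom=24.600; wc +0.290/-0.037 → slack +0.290/-0.037; half-tol=0.163, Σhalf²=0.026732
  -B: nom -15.510 → Σnom=9.090; wc +0.190/-0.240 → slack +0.480/-0.277; half-tol=0.215, Σhalf²=0.072957
  +C: nom +32.700 → Σnom=41.790; wc +0.453/-0.122 → slack +0.933/-0.399; half-tol=0.287, Σhalf²=0.155613
  +D: nom +3.000 → Σnom=44.790; wc +0.470/-0.470 → slack +1.403/-0.869; half-tol=0.470, Σhalf²=0.376513
  -E: nom -47.200 → Σnom=-2.410; wc +0.345/-0.345 → slack +1.748/-1.214; half-tol=0.345, Σhalf²=0.495538
  +F: nom +12.510 → Σnom=10.100; wc +0.453/-0.397 → slack +2.201/-1.611; half-tol=0.425, Σhalf²=0.676163
Nominal = 10.100. Worst-case = [10.100 - 1.611, 10.100 + 2.201] = [8.489, 12.301]. RSS = √0.676163 = 0.822.

nominal=10.100 wc=[8.489,12.301] rss=0.822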